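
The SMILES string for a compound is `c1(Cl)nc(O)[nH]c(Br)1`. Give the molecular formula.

C3H2BrClN2O

Atom tally by fragment:
  imidazole ring core → C:3 H:4 N:2
  (− 3 ring H displaced by substituents)
  + Cl → Cl:1
  + OH → O:1 H:1
  + Br → Br:1
Element totals:
  C: 3
  H: 2
  Br: 1
  Cl: 1
  N: 2
  O: 1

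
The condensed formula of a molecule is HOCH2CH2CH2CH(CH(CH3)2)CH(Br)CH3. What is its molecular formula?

Atom tally by fragment:
  HOCH2CH2 → C:2 H:5 O:1
  CH2 → C:1 H:2
  CH(CH(CH3)2) → C:4 H:8
  CH(Br) → C:1 H:1 Br:1
  CH3 → C:1 H:3
Element totals:
  C: 9
  H: 19
  Br: 1
  O: 1

C9H19BrO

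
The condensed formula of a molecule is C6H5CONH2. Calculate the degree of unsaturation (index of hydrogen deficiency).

5

Element totals:
  C: 7
  H: 7
  N: 1
  O: 1
Molecular formula: C7H7NO.
DoU = (2C + 2 + N − H − X) / 2 = (2·7 + 2 + 1 − 7 − 0) / 2 = 5.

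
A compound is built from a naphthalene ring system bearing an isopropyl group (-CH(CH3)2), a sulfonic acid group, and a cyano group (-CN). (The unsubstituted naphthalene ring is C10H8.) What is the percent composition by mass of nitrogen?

Atom tally by fragment:
  naphthalene ring system core → C:10 H:8
  (− 3 ring H displaced by substituents)
  + CH(CH3)2 → C:3 H:7
  + SO3H → S:1 O:3 H:1
  + CN → C:1 N:1
Element totals:
  C: 14
  H: 13
  N: 1
  O: 3
  S: 1
Molecular formula: C14H13NO3S.
Molar mass = 275.322 g/mol.
Mass from N: 1 × 14.007 = 14.007 g/mol.
%N = 14.007 / 275.322 × 100 = 5.09%.

5.09%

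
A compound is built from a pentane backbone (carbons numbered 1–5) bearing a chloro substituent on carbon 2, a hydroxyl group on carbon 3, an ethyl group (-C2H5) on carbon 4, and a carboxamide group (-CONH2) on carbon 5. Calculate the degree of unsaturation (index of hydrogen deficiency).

Atom tally by fragment:
  CH3 → C:1 H:3
  CH(Cl) → C:1 H:1 Cl:1
  CH(OH) → C:1 H:2 O:1
  CH(C2H5) → C:3 H:6
  CH2CONH2 → C:2 H:4 O:1 N:1
Element totals:
  C: 8
  H: 16
  Cl: 1
  N: 1
  O: 2
Molecular formula: C8H16ClNO2.
DoU = (2C + 2 + N − H − X) / 2 = (2·8 + 2 + 1 − 16 − 1) / 2 = 1.

1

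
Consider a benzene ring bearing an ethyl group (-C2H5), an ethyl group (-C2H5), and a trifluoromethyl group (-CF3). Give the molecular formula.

C11H13F3

Atom tally by fragment:
  benzene ring core → C:6 H:6
  (− 3 ring H displaced by substituents)
  + C2H5 → C:2 H:5
  + C2H5 → C:2 H:5
  + CF3 → C:1 F:3
Element totals:
  C: 11
  H: 13
  F: 3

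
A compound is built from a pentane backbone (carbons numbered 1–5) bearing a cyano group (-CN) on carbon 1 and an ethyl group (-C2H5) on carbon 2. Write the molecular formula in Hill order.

C8H15N

Atom tally by fragment:
  NCCH2 → C:2 H:2 N:1
  CH(C2H5) → C:3 H:6
  CH2 → C:1 H:2
  CH2 → C:1 H:2
  CH3 → C:1 H:3
Element totals:
  C: 8
  H: 15
  N: 1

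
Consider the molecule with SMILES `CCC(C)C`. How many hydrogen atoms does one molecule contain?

12

Atom tally by fragment:
  CH3 → C:1 H:3
  CH2 → C:1 H:2
  CH(CH3) → C:2 H:4
  CH3 → C:1 H:3
Element totals:
  C: 5
  H: 12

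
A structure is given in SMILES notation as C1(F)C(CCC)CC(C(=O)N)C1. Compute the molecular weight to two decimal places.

173.23 g/mol

Atom tally by fragment:
  cyclopentane ring core → C:5 H:10
  (− 3 ring H displaced by substituents)
  + F → F:1
  + CH2CH2CH3 → C:3 H:7
  + CONH2 → C:1 H:2 O:1 N:1
Element totals:
  C: 9
  H: 16
  F: 1
  N: 1
  O: 1
Molecular formula: C9H16FNO.
  M = 9(12.011) + 16(1.008) + 18.998 + 14.007 + 15.999
    = 108.099 + 16.128 + 18.998 + 14.007 + 15.999 = 173.231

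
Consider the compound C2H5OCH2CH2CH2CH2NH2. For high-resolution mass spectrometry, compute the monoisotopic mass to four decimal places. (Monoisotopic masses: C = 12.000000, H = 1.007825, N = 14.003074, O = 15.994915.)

Atom tally by fragment:
  C2H5OCH2 → C:3 H:7 O:1
  CH2 → C:1 H:2
  CH2 → C:1 H:2
  CH2NH2 → C:1 H:4 N:1
Element totals:
  C: 6
  H: 15
  N: 1
  O: 1
Molecular formula: C6H15NO.
  M = 6(12.0) + 15(1.007825) + 14.003074 + 15.994915
    = 72.000000 + 15.117375 + 14.003074 + 15.994915 = 117.115364

117.1154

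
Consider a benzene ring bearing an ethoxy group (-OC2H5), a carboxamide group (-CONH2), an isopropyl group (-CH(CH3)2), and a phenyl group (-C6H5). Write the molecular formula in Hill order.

Atom tally by fragment:
  benzene ring core → C:6 H:6
  (− 4 ring H displaced by substituents)
  + OC2H5 → C:2 H:5 O:1
  + CONH2 → C:1 H:2 O:1 N:1
  + CH(CH3)2 → C:3 H:7
  + C6H5 → C:6 H:5
Element totals:
  C: 18
  H: 21
  N: 1
  O: 2

C18H21NO2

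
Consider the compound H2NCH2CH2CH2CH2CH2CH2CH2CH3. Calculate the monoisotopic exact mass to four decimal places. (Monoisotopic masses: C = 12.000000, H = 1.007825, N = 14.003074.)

129.1517

Element totals:
  C: 8
  H: 19
  N: 1
Molecular formula: C8H19N.
  M = 8(12.0) + 19(1.007825) + 14.003074
    = 96.000000 + 19.148675 + 14.003074 = 129.151749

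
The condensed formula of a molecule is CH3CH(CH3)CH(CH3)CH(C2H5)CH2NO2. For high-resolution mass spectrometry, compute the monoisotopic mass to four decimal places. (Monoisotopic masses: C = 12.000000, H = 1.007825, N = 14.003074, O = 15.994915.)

Atom tally by fragment:
  CH3 → C:1 H:3
  CH(CH3) → C:2 H:4
  CH(CH3) → C:2 H:4
  CH(C2H5) → C:3 H:6
  CH2NO2 → C:1 H:2 N:1 O:2
Element totals:
  C: 9
  H: 19
  N: 1
  O: 2
Molecular formula: C9H19NO2.
  M = 9(12.0) + 19(1.007825) + 14.003074 + 2(15.994915)
    = 108.000000 + 19.148675 + 14.003074 + 31.989830 = 173.141579

173.1416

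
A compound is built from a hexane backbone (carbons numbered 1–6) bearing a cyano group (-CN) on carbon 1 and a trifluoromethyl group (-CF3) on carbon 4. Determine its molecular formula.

C8H12F3N

Atom tally by fragment:
  NCCH2 → C:2 H:2 N:1
  CH2 → C:1 H:2
  CH2 → C:1 H:2
  CH(CF3) → C:2 H:1 F:3
  CH2 → C:1 H:2
  CH3 → C:1 H:3
Element totals:
  C: 8
  H: 12
  F: 3
  N: 1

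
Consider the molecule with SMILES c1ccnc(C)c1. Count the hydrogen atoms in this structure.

7

Atom tally by fragment:
  pyridine ring core → C:5 H:5 N:1
  (− 1 ring H displaced by substituents)
  + CH3 → C:1 H:3
Element totals:
  C: 6
  H: 7
  N: 1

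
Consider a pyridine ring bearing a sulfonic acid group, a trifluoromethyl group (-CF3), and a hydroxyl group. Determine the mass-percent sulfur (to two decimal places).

13.19%

Atom tally by fragment:
  pyridine ring core → C:5 H:5 N:1
  (− 3 ring H displaced by substituents)
  + SO3H → S:1 O:3 H:1
  + CF3 → C:1 F:3
  + OH → O:1 H:1
Element totals:
  C: 6
  H: 4
  F: 3
  N: 1
  O: 4
  S: 1
Molecular formula: C6H4F3NO4S.
Molar mass = 243.155 g/mol.
Mass from S: 1 × 32.06 = 32.060 g/mol.
%S = 32.060 / 243.155 × 100 = 13.19%.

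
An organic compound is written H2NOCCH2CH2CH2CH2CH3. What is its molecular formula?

Atom tally by fragment:
  H2NOCCH2 → C:2 H:4 O:1 N:1
  CH2 → C:1 H:2
  CH2 → C:1 H:2
  CH2 → C:1 H:2
  CH3 → C:1 H:3
Element totals:
  C: 6
  H: 13
  N: 1
  O: 1

C6H13NO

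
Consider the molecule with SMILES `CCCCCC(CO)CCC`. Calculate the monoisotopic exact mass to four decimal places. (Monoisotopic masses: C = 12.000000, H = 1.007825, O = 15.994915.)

158.1671

Atom tally by fragment:
  CH3 → C:1 H:3
  CH2 → C:1 H:2
  CH2 → C:1 H:2
  CH2 → C:1 H:2
  CH2 → C:1 H:2
  CH(CH2OH) → C:2 H:4 O:1
  CH2 → C:1 H:2
  CH2 → C:1 H:2
  CH3 → C:1 H:3
Element totals:
  C: 10
  H: 22
  O: 1
Molecular formula: C10H22O.
  M = 10(12.0) + 22(1.007825) + 15.994915
    = 120.000000 + 22.172150 + 15.994915 = 158.167065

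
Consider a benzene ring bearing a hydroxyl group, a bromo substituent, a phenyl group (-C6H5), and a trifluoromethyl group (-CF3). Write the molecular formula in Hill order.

Atom tally by fragment:
  benzene ring core → C:6 H:6
  (− 4 ring H displaced by substituents)
  + OH → O:1 H:1
  + Br → Br:1
  + C6H5 → C:6 H:5
  + CF3 → C:1 F:3
Element totals:
  C: 13
  H: 8
  Br: 1
  F: 3
  O: 1

C13H8BrF3O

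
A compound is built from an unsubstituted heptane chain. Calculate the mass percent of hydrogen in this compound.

16.10%

Atom tally by fragment:
  CH3 → C:1 H:3
  CH2 → C:1 H:2
  CH2 → C:1 H:2
  CH2 → C:1 H:2
  CH2 → C:1 H:2
  CH2 → C:1 H:2
  CH3 → C:1 H:3
Element totals:
  C: 7
  H: 16
Molecular formula: C7H16.
Molar mass = 100.205 g/mol.
Mass from H: 16 × 1.008 = 16.128 g/mol.
%H = 16.128 / 100.205 × 100 = 16.10%.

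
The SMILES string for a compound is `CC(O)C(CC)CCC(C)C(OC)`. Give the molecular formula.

C11H24O2

Atom tally by fragment:
  CH3 → C:1 H:3
  CH(OH) → C:1 H:2 O:1
  CH(C2H5) → C:3 H:6
  CH2 → C:1 H:2
  CH2 → C:1 H:2
  CH(CH3) → C:2 H:4
  CH2OCH3 → C:2 H:5 O:1
Element totals:
  C: 11
  H: 24
  O: 2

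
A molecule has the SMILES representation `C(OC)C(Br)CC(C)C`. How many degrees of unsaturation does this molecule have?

Atom tally by fragment:
  CH3OCH2 → C:2 H:5 O:1
  CH(Br) → C:1 H:1 Br:1
  CH2 → C:1 H:2
  CH(CH3) → C:2 H:4
  CH3 → C:1 H:3
Element totals:
  C: 7
  H: 15
  Br: 1
  O: 1
Molecular formula: C7H15BrO.
DoU = (2C + 2 + N − H − X) / 2 = (2·7 + 2 + 0 − 15 − 1) / 2 = 0.

0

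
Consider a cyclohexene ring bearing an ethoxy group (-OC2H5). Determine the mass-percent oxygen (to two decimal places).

Atom tally by fragment:
  cyclohexene ring core → C:6 H:10
  (− 1 ring H displaced by substituents)
  + OC2H5 → C:2 H:5 O:1
Element totals:
  C: 8
  H: 14
  O: 1
Molecular formula: C8H14O.
Molar mass = 126.199 g/mol.
Mass from O: 1 × 15.999 = 15.999 g/mol.
%O = 15.999 / 126.199 × 100 = 12.68%.

12.68%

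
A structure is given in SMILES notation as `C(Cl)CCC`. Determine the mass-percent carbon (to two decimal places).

51.90%

Atom tally by fragment:
  ClCH2 → C:1 H:2 Cl:1
  CH2 → C:1 H:2
  CH2 → C:1 H:2
  CH3 → C:1 H:3
Element totals:
  C: 4
  H: 9
  Cl: 1
Molecular formula: C4H9Cl.
Molar mass = 92.566 g/mol.
Mass from C: 4 × 12.011 = 48.044 g/mol.
%C = 48.044 / 92.566 × 100 = 51.90%.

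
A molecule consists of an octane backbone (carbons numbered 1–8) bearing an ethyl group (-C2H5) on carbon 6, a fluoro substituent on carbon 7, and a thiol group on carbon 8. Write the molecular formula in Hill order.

Atom tally by fragment:
  CH3 → C:1 H:3
  CH2 → C:1 H:2
  CH2 → C:1 H:2
  CH2 → C:1 H:2
  CH2 → C:1 H:2
  CH(C2H5) → C:3 H:6
  CH(F) → C:1 H:1 F:1
  CH2SH → C:1 H:3 S:1
Element totals:
  C: 10
  H: 21
  F: 1
  S: 1

C10H21FS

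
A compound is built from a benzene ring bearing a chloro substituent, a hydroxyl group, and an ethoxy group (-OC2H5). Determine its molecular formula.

Atom tally by fragment:
  benzene ring core → C:6 H:6
  (− 3 ring H displaced by substituents)
  + Cl → Cl:1
  + OH → O:1 H:1
  + OC2H5 → C:2 H:5 O:1
Element totals:
  C: 8
  H: 9
  Cl: 1
  O: 2

C8H9ClO2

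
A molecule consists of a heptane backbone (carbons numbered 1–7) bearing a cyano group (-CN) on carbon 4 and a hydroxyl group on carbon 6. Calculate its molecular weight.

Atom tally by fragment:
  CH3 → C:1 H:3
  CH2 → C:1 H:2
  CH2 → C:1 H:2
  CH(CN) → C:2 H:1 N:1
  CH2 → C:1 H:2
  CH(OH) → C:1 H:2 O:1
  CH3 → C:1 H:3
Element totals:
  C: 8
  H: 15
  N: 1
  O: 1
Molecular formula: C8H15NO.
  M = 8(12.011) + 15(1.008) + 14.007 + 15.999
    = 96.088 + 15.120 + 14.007 + 15.999 = 141.214

141.21 g/mol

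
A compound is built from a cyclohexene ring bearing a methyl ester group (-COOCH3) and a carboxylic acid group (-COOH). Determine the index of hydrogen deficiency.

Atom tally by fragment:
  cyclohexene ring core → C:6 H:10
  (− 2 ring H displaced by substituents)
  + COOCH3 → C:2 H:3 O:2
  + COOH → C:1 H:1 O:2
Element totals:
  C: 9
  H: 12
  O: 4
Molecular formula: C9H12O4.
DoU = (2C + 2 + N − H − X) / 2 = (2·9 + 2 + 0 − 12 − 0) / 2 = 4.

4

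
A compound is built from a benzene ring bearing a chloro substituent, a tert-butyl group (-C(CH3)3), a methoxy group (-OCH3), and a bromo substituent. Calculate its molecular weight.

Atom tally by fragment:
  benzene ring core → C:6 H:6
  (− 4 ring H displaced by substituents)
  + Cl → Cl:1
  + C(CH3)3 → C:4 H:9
  + OCH3 → C:1 H:3 O:1
  + Br → Br:1
Element totals:
  C: 11
  H: 14
  Br: 1
  Cl: 1
  O: 1
Molecular formula: C11H14BrClO.
  M = 11(12.011) + 14(1.008) + 79.904 + 35.45 + 15.999
    = 132.121 + 14.112 + 79.904 + 35.450 + 15.999 = 277.586

277.59 g/mol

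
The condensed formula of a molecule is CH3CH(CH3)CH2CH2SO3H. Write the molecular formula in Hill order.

Element totals:
  C: 5
  H: 12
  O: 3
  S: 1

C5H12O3S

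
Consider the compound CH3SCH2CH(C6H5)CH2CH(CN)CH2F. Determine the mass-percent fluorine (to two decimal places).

Atom tally by fragment:
  CH3SCH2 → C:2 H:5 S:1
  CH(C6H5) → C:7 H:6
  CH2 → C:1 H:2
  CH(CN) → C:2 H:1 N:1
  CH2F → C:1 H:2 F:1
Element totals:
  C: 13
  H: 16
  F: 1
  N: 1
  S: 1
Molecular formula: C13H16FNS.
Molar mass = 237.336 g/mol.
Mass from F: 1 × 18.998 = 18.998 g/mol.
%F = 18.998 / 237.336 × 100 = 8.00%.

8.00%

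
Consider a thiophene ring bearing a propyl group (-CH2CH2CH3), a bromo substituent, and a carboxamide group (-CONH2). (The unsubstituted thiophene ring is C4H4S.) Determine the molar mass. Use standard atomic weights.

248.14 g/mol

Atom tally by fragment:
  thiophene ring core → C:4 H:4 S:1
  (− 3 ring H displaced by substituents)
  + CH2CH2CH3 → C:3 H:7
  + Br → Br:1
  + CONH2 → C:1 H:2 O:1 N:1
Element totals:
  C: 8
  H: 10
  Br: 1
  N: 1
  O: 1
  S: 1
Molecular formula: C8H10BrNOS.
  M = 8(12.011) + 10(1.008) + 79.904 + 14.007 + 15.999 + 32.06
    = 96.088 + 10.080 + 79.904 + 14.007 + 15.999 + 32.060 = 248.138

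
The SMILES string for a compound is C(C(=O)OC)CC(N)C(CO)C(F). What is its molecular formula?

Atom tally by fragment:
  CH3OOCCH2 → C:3 H:5 O:2
  CH2 → C:1 H:2
  CH(NH2) → C:1 H:3 N:1
  CH(CH2OH) → C:2 H:4 O:1
  CH2F → C:1 H:2 F:1
Element totals:
  C: 8
  H: 16
  F: 1
  N: 1
  O: 3

C8H16FNO3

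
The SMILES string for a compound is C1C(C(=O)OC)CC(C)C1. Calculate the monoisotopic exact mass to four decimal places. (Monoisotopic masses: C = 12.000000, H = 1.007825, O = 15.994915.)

Atom tally by fragment:
  cyclopentane ring core → C:5 H:10
  (− 2 ring H displaced by substituents)
  + COOCH3 → C:2 H:3 O:2
  + CH3 → C:1 H:3
Element totals:
  C: 8
  H: 14
  O: 2
Molecular formula: C8H14O2.
  M = 8(12.0) + 14(1.007825) + 2(15.994915)
    = 96.000000 + 14.109550 + 31.989830 = 142.099380

142.0994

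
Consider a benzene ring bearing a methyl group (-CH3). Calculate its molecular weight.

92.14 g/mol

Atom tally by fragment:
  benzene ring core → C:6 H:6
  (− 1 ring H displaced by substituents)
  + CH3 → C:1 H:3
Element totals:
  C: 7
  H: 8
Molecular formula: C7H8.
  M = 7(12.011) + 8(1.008)
    = 84.077 + 8.064 = 92.141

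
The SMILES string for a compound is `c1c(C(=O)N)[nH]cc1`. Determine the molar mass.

Atom tally by fragment:
  pyrrole ring core → C:4 H:5 N:1
  (− 1 ring H displaced by substituents)
  + CONH2 → C:1 H:2 O:1 N:1
Element totals:
  C: 5
  H: 6
  N: 2
  O: 1
Molecular formula: C5H6N2O.
  M = 5(12.011) + 6(1.008) + 2(14.007) + 15.999
    = 60.055 + 6.048 + 28.014 + 15.999 = 110.116

110.12 g/mol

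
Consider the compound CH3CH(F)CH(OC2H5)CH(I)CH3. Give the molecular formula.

C7H14FIO

Atom tally by fragment:
  CH3 → C:1 H:3
  CH(F) → C:1 H:1 F:1
  CH(OC2H5) → C:3 H:6 O:1
  CH(I) → C:1 H:1 I:1
  CH3 → C:1 H:3
Element totals:
  C: 7
  H: 14
  F: 1
  I: 1
  O: 1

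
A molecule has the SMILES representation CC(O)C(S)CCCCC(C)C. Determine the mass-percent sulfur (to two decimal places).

Atom tally by fragment:
  CH3 → C:1 H:3
  CH(OH) → C:1 H:2 O:1
  CH(SH) → C:1 H:2 S:1
  CH2 → C:1 H:2
  CH2 → C:1 H:2
  CH2 → C:1 H:2
  CH2 → C:1 H:2
  CH(CH3) → C:2 H:4
  CH3 → C:1 H:3
Element totals:
  C: 10
  H: 22
  O: 1
  S: 1
Molecular formula: C10H22OS.
Molar mass = 190.345 g/mol.
Mass from S: 1 × 32.06 = 32.060 g/mol.
%S = 32.060 / 190.345 × 100 = 16.84%.

16.84%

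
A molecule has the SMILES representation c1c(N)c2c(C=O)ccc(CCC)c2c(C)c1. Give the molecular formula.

Atom tally by fragment:
  naphthalene ring system core → C:10 H:8
  (− 4 ring H displaced by substituents)
  + NH2 → N:1 H:2
  + CHO → C:1 H:1 O:1
  + CH2CH2CH3 → C:3 H:7
  + CH3 → C:1 H:3
Element totals:
  C: 15
  H: 17
  N: 1
  O: 1

C15H17NO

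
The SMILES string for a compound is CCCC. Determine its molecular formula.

C4H10

Atom tally by fragment:
  CH3 → C:1 H:3
  CH2 → C:1 H:2
  CH2 → C:1 H:2
  CH3 → C:1 H:3
Element totals:
  C: 4
  H: 10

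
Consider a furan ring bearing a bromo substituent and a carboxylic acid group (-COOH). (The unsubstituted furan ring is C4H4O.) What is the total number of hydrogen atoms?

3

Atom tally by fragment:
  furan ring core → C:4 H:4 O:1
  (− 2 ring H displaced by substituents)
  + Br → Br:1
  + COOH → C:1 H:1 O:2
Element totals:
  C: 5
  H: 3
  Br: 1
  O: 3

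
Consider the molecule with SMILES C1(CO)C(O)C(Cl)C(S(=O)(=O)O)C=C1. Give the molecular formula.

C7H11ClO5S

Atom tally by fragment:
  cyclohexene ring core → C:6 H:10
  (− 4 ring H displaced by substituents)
  + CH2OH → C:1 H:3 O:1
  + OH → O:1 H:1
  + Cl → Cl:1
  + SO3H → S:1 O:3 H:1
Element totals:
  C: 7
  H: 11
  Cl: 1
  O: 5
  S: 1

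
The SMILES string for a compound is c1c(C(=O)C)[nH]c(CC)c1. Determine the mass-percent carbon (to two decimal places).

70.04%

Atom tally by fragment:
  pyrrole ring core → C:4 H:5 N:1
  (− 2 ring H displaced by substituents)
  + COCH3 → C:2 H:3 O:1
  + C2H5 → C:2 H:5
Element totals:
  C: 8
  H: 11
  N: 1
  O: 1
Molecular formula: C8H11NO.
Molar mass = 137.182 g/mol.
Mass from C: 8 × 12.011 = 96.088 g/mol.
%C = 96.088 / 137.182 × 100 = 70.04%.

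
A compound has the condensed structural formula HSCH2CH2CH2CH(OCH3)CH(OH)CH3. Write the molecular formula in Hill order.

C7H16O2S

Element totals:
  C: 7
  H: 16
  O: 2
  S: 1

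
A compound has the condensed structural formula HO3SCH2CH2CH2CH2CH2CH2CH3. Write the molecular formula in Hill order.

C7H16O3S

Atom tally by fragment:
  HO3SCH2 → C:1 H:3 S:1 O:3
  CH2 → C:1 H:2
  CH2 → C:1 H:2
  CH2 → C:1 H:2
  CH2 → C:1 H:2
  CH2 → C:1 H:2
  CH3 → C:1 H:3
Element totals:
  C: 7
  H: 16
  O: 3
  S: 1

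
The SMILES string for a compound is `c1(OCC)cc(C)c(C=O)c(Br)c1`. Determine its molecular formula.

Atom tally by fragment:
  benzene ring core → C:6 H:6
  (− 4 ring H displaced by substituents)
  + OC2H5 → C:2 H:5 O:1
  + CH3 → C:1 H:3
  + CHO → C:1 H:1 O:1
  + Br → Br:1
Element totals:
  C: 10
  H: 11
  Br: 1
  O: 2

C10H11BrO2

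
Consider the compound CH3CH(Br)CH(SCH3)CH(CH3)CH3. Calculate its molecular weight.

211.16 g/mol

Atom tally by fragment:
  CH3 → C:1 H:3
  CH(Br) → C:1 H:1 Br:1
  CH(SCH3) → C:2 H:4 S:1
  CH(CH3) → C:2 H:4
  CH3 → C:1 H:3
Element totals:
  C: 7
  H: 15
  Br: 1
  S: 1
Molecular formula: C7H15BrS.
  M = 7(12.011) + 15(1.008) + 79.904 + 32.06
    = 84.077 + 15.120 + 79.904 + 32.060 = 211.161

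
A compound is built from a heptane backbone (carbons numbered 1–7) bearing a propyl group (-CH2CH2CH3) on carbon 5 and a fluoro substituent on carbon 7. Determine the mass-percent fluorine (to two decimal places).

Atom tally by fragment:
  CH3 → C:1 H:3
  CH2 → C:1 H:2
  CH2 → C:1 H:2
  CH2 → C:1 H:2
  CH(CH2CH2CH3) → C:4 H:8
  CH2 → C:1 H:2
  CH2F → C:1 H:2 F:1
Element totals:
  C: 10
  H: 21
  F: 1
Molecular formula: C10H21F.
Molar mass = 160.276 g/mol.
Mass from F: 1 × 18.998 = 18.998 g/mol.
%F = 18.998 / 160.276 × 100 = 11.85%.

11.85%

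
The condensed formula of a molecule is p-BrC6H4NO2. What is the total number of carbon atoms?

Element totals:
  C: 6
  H: 4
  Br: 1
  N: 1
  O: 2

6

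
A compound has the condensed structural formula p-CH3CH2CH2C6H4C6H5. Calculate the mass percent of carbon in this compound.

91.78%

Element totals:
  C: 15
  H: 16
Molecular formula: C15H16.
Molar mass = 196.293 g/mol.
Mass from C: 15 × 12.011 = 180.165 g/mol.
%C = 180.165 / 196.293 × 100 = 91.78%.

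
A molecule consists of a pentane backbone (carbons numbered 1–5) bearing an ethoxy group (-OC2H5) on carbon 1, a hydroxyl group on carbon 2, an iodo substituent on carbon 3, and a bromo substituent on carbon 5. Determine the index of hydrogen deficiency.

0

Atom tally by fragment:
  C2H5OCH2 → C:3 H:7 O:1
  CH(OH) → C:1 H:2 O:1
  CH(I) → C:1 H:1 I:1
  CH2 → C:1 H:2
  CH2Br → C:1 H:2 Br:1
Element totals:
  C: 7
  H: 14
  Br: 1
  I: 1
  O: 2
Molecular formula: C7H14BrIO2.
DoU = (2C + 2 + N − H − X) / 2 = (2·7 + 2 + 0 − 14 − 2) / 2 = 0.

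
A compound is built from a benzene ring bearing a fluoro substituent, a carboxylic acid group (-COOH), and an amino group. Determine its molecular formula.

Atom tally by fragment:
  benzene ring core → C:6 H:6
  (− 3 ring H displaced by substituents)
  + F → F:1
  + COOH → C:1 H:1 O:2
  + NH2 → N:1 H:2
Element totals:
  C: 7
  H: 6
  F: 1
  N: 1
  O: 2

C7H6FNO2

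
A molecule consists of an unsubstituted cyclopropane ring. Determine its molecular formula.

Atom tally by fragment:
  cyclopropane ring core → C:3 H:6
Element totals:
  C: 3
  H: 6

C3H6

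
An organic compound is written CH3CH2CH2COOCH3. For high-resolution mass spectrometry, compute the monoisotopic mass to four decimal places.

102.0681

Atom tally by fragment:
  CH3 → C:1 H:3
  CH2 → C:1 H:2
  CH2COOCH3 → C:3 H:5 O:2
Element totals:
  C: 5
  H: 10
  O: 2
Molecular formula: C5H10O2.
  M = 5(12.0) + 10(1.007825) + 2(15.994915)
    = 60.000000 + 10.078250 + 31.989830 = 102.068080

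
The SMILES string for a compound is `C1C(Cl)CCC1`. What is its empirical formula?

C5H9Cl

Atom tally by fragment:
  cyclopentane ring core → C:5 H:10
  (− 1 ring H displaced by substituents)
  + Cl → Cl:1
Element totals:
  C: 5
  H: 9
  Cl: 1
Molecular formula: C5H9Cl.
gcd of subscripts (5, 1, 9) = 1, so the empirical formula equals the molecular formula.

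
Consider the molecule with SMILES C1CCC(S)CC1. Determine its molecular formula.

Atom tally by fragment:
  cyclohexane ring core → C:6 H:12
  (− 1 ring H displaced by substituents)
  + SH → S:1 H:1
Element totals:
  C: 6
  H: 12
  S: 1

C6H12S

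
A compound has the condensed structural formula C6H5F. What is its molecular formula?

C6H5F

Element totals:
  C: 6
  H: 5
  F: 1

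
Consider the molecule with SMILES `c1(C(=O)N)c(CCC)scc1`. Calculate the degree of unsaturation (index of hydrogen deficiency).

4

Atom tally by fragment:
  thiophene ring core → C:4 H:4 S:1
  (− 2 ring H displaced by substituents)
  + CONH2 → C:1 H:2 O:1 N:1
  + CH2CH2CH3 → C:3 H:7
Element totals:
  C: 8
  H: 11
  N: 1
  O: 1
  S: 1
Molecular formula: C8H11NOS.
DoU = (2C + 2 + N − H − X) / 2 = (2·8 + 2 + 1 − 11 − 0) / 2 = 4.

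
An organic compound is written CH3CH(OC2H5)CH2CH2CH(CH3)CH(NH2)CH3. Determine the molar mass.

173.30 g/mol

Element totals:
  C: 10
  H: 23
  N: 1
  O: 1
Molecular formula: C10H23NO.
  M = 10(12.011) + 23(1.008) + 14.007 + 15.999
    = 120.110 + 23.184 + 14.007 + 15.999 = 173.300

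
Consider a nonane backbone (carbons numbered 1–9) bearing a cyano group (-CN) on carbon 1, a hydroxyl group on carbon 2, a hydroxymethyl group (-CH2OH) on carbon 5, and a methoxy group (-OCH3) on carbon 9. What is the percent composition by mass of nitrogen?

6.11%

Atom tally by fragment:
  NCCH2 → C:2 H:2 N:1
  CH(OH) → C:1 H:2 O:1
  CH2 → C:1 H:2
  CH2 → C:1 H:2
  CH(CH2OH) → C:2 H:4 O:1
  CH2 → C:1 H:2
  CH2 → C:1 H:2
  CH2 → C:1 H:2
  CH2OCH3 → C:2 H:5 O:1
Element totals:
  C: 12
  H: 23
  N: 1
  O: 3
Molecular formula: C12H23NO3.
Molar mass = 229.320 g/mol.
Mass from N: 1 × 14.007 = 14.007 g/mol.
%N = 14.007 / 229.320 × 100 = 6.11%.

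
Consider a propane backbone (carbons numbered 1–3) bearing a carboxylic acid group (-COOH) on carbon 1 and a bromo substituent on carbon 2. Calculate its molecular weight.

167.00 g/mol

Atom tally by fragment:
  HOOCCH2 → C:2 H:3 O:2
  CH(Br) → C:1 H:1 Br:1
  CH3 → C:1 H:3
Element totals:
  C: 4
  H: 7
  Br: 1
  O: 2
Molecular formula: C4H7BrO2.
  M = 4(12.011) + 7(1.008) + 79.904 + 2(15.999)
    = 48.044 + 7.056 + 79.904 + 31.998 = 167.002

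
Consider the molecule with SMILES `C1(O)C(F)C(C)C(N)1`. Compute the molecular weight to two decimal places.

119.14 g/mol

Atom tally by fragment:
  cyclobutane ring core → C:4 H:8
  (− 4 ring H displaced by substituents)
  + OH → O:1 H:1
  + F → F:1
  + CH3 → C:1 H:3
  + NH2 → N:1 H:2
Element totals:
  C: 5
  H: 10
  F: 1
  N: 1
  O: 1
Molecular formula: C5H10FNO.
  M = 5(12.011) + 10(1.008) + 18.998 + 14.007 + 15.999
    = 60.055 + 10.080 + 18.998 + 14.007 + 15.999 = 119.139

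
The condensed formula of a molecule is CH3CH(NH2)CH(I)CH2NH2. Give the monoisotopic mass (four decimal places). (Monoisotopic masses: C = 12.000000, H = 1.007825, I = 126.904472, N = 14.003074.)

213.9967

Element totals:
  C: 4
  H: 11
  I: 1
  N: 2
Molecular formula: C4H11IN2.
  M = 4(12.0) + 11(1.007825) + 126.904472 + 2(14.003074)
    = 48.000000 + 11.086075 + 126.904472 + 28.006148 = 213.996695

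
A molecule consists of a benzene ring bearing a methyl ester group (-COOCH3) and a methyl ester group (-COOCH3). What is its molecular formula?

Atom tally by fragment:
  benzene ring core → C:6 H:6
  (− 2 ring H displaced by substituents)
  + COOCH3 → C:2 H:3 O:2
  + COOCH3 → C:2 H:3 O:2
Element totals:
  C: 10
  H: 10
  O: 4

C10H10O4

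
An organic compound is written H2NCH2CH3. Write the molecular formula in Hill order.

C2H7N

Element totals:
  C: 2
  H: 7
  N: 1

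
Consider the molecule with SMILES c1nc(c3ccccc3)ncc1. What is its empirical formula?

Atom tally by fragment:
  pyrimidine ring core → C:4 H:4 N:2
  (− 1 ring H displaced by substituents)
  + C6H5 → C:6 H:5
Element totals:
  C: 10
  H: 8
  N: 2
Molecular formula: C10H8N2.
gcd of subscripts = 2; dividing each by 2:
  C: 10/2 = 5
  H: 8/2 = 4
  N: 2/2 = 1

C5H4N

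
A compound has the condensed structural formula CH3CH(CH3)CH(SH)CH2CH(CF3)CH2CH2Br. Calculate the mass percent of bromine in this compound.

27.25%

Element totals:
  C: 9
  H: 16
  Br: 1
  F: 3
  S: 1
Molecular formula: C9H16BrF3S.
Molar mass = 293.185 g/mol.
Mass from Br: 1 × 79.904 = 79.904 g/mol.
%Br = 79.904 / 293.185 × 100 = 27.25%.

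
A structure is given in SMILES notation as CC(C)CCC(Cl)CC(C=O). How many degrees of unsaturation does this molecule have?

1

Atom tally by fragment:
  CH3 → C:1 H:3
  CH(CH3) → C:2 H:4
  CH2 → C:1 H:2
  CH2 → C:1 H:2
  CH(Cl) → C:1 H:1 Cl:1
  CH2 → C:1 H:2
  CH2CHO → C:2 H:3 O:1
Element totals:
  C: 9
  H: 17
  Cl: 1
  O: 1
Molecular formula: C9H17ClO.
DoU = (2C + 2 + N − H − X) / 2 = (2·9 + 2 + 0 − 17 − 1) / 2 = 1.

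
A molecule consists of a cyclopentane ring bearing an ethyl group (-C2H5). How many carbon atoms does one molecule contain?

Atom tally by fragment:
  cyclopentane ring core → C:5 H:10
  (− 1 ring H displaced by substituents)
  + C2H5 → C:2 H:5
Element totals:
  C: 7
  H: 14

7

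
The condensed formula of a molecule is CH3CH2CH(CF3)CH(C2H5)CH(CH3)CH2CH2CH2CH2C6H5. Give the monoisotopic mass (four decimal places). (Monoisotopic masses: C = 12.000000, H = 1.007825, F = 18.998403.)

314.2221

Atom tally by fragment:
  CH3 → C:1 H:3
  CH2 → C:1 H:2
  CH(CF3) → C:2 H:1 F:3
  CH(C2H5) → C:3 H:6
  CH(CH3) → C:2 H:4
  CH2 → C:1 H:2
  CH2 → C:1 H:2
  CH2 → C:1 H:2
  CH2C6H5 → C:7 H:7
Element totals:
  C: 19
  H: 29
  F: 3
Molecular formula: C19H29F3.
  M = 19(12.0) + 29(1.007825) + 3(18.998403)
    = 228.000000 + 29.226925 + 56.995209 = 314.222134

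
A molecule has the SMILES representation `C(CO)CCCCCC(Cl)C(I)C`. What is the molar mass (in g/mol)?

Atom tally by fragment:
  HOCH2CH2 → C:2 H:5 O:1
  CH2 → C:1 H:2
  CH2 → C:1 H:2
  CH2 → C:1 H:2
  CH2 → C:1 H:2
  CH2 → C:1 H:2
  CH(Cl) → C:1 H:1 Cl:1
  CH(I) → C:1 H:1 I:1
  CH3 → C:1 H:3
Element totals:
  C: 10
  H: 20
  Cl: 1
  I: 1
  O: 1
Molecular formula: C10H20ClIO.
  M = 10(12.011) + 20(1.008) + 35.45 + 126.904 + 15.999
    = 120.110 + 20.160 + 35.450 + 126.904 + 15.999 = 318.623

318.62 g/mol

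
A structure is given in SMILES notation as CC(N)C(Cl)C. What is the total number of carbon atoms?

4

Atom tally by fragment:
  CH3 → C:1 H:3
  CH(NH2) → C:1 H:3 N:1
  CH(Cl) → C:1 H:1 Cl:1
  CH3 → C:1 H:3
Element totals:
  C: 4
  H: 10
  Cl: 1
  N: 1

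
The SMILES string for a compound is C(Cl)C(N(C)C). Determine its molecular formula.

C4H10ClN

Atom tally by fragment:
  ClCH2 → C:1 H:2 Cl:1
  CH2N(CH3)2 → C:3 H:8 N:1
Element totals:
  C: 4
  H: 10
  Cl: 1
  N: 1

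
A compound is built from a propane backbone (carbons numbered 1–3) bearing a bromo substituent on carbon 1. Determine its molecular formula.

C3H7Br

Atom tally by fragment:
  BrCH2 → C:1 H:2 Br:1
  CH2 → C:1 H:2
  CH3 → C:1 H:3
Element totals:
  C: 3
  H: 7
  Br: 1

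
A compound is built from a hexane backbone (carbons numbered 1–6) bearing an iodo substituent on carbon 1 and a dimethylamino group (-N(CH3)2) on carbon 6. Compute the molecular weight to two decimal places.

255.14 g/mol

Atom tally by fragment:
  ICH2 → C:1 H:2 I:1
  CH2 → C:1 H:2
  CH2 → C:1 H:2
  CH2 → C:1 H:2
  CH2 → C:1 H:2
  CH2N(CH3)2 → C:3 H:8 N:1
Element totals:
  C: 8
  H: 18
  I: 1
  N: 1
Molecular formula: C8H18IN.
  M = 8(12.011) + 18(1.008) + 126.904 + 14.007
    = 96.088 + 18.144 + 126.904 + 14.007 = 255.143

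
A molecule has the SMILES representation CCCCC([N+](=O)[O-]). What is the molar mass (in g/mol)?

117.15 g/mol

Atom tally by fragment:
  CH3 → C:1 H:3
  CH2 → C:1 H:2
  CH2 → C:1 H:2
  CH2 → C:1 H:2
  CH2NO2 → C:1 H:2 N:1 O:2
Element totals:
  C: 5
  H: 11
  N: 1
  O: 2
Molecular formula: C5H11NO2.
  M = 5(12.011) + 11(1.008) + 14.007 + 2(15.999)
    = 60.055 + 11.088 + 14.007 + 31.998 = 117.148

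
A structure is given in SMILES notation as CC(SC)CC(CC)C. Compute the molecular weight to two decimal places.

Atom tally by fragment:
  CH3 → C:1 H:3
  CH(SCH3) → C:2 H:4 S:1
  CH2 → C:1 H:2
  CH(C2H5) → C:3 H:6
  CH3 → C:1 H:3
Element totals:
  C: 8
  H: 18
  S: 1
Molecular formula: C8H18S.
  M = 8(12.011) + 18(1.008) + 32.06
    = 96.088 + 18.144 + 32.060 = 146.292

146.29 g/mol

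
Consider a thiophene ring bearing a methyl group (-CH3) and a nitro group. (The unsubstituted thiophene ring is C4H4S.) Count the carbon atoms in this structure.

5

Atom tally by fragment:
  thiophene ring core → C:4 H:4 S:1
  (− 2 ring H displaced by substituents)
  + CH3 → C:1 H:3
  + NO2 → N:1 O:2
Element totals:
  C: 5
  H: 5
  N: 1
  O: 2
  S: 1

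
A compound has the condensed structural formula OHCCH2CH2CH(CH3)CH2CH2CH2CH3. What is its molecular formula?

Atom tally by fragment:
  OHCCH2 → C:2 H:3 O:1
  CH2 → C:1 H:2
  CH(CH3) → C:2 H:4
  CH2 → C:1 H:2
  CH2 → C:1 H:2
  CH2 → C:1 H:2
  CH3 → C:1 H:3
Element totals:
  C: 9
  H: 18
  O: 1

C9H18O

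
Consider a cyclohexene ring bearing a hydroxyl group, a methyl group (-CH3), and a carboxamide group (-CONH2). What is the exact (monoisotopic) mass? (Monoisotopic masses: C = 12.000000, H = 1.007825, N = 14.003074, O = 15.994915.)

Atom tally by fragment:
  cyclohexene ring core → C:6 H:10
  (− 3 ring H displaced by substituents)
  + OH → O:1 H:1
  + CH3 → C:1 H:3
  + CONH2 → C:1 H:2 O:1 N:1
Element totals:
  C: 8
  H: 13
  N: 1
  O: 2
Molecular formula: C8H13NO2.
  M = 8(12.0) + 13(1.007825) + 14.003074 + 2(15.994915)
    = 96.000000 + 13.101725 + 14.003074 + 31.989830 = 155.094629

155.0946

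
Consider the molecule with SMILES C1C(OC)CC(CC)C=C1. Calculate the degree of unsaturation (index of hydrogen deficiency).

Atom tally by fragment:
  cyclohexene ring core → C:6 H:10
  (− 2 ring H displaced by substituents)
  + OCH3 → C:1 H:3 O:1
  + C2H5 → C:2 H:5
Element totals:
  C: 9
  H: 16
  O: 1
Molecular formula: C9H16O.
DoU = (2C + 2 + N − H − X) / 2 = (2·9 + 2 + 0 − 16 − 0) / 2 = 2.

2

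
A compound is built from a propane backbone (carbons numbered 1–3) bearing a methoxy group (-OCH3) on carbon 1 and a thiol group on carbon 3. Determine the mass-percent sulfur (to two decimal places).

30.19%

Atom tally by fragment:
  CH3OCH2 → C:2 H:5 O:1
  CH2 → C:1 H:2
  CH2SH → C:1 H:3 S:1
Element totals:
  C: 4
  H: 10
  O: 1
  S: 1
Molecular formula: C4H10OS.
Molar mass = 106.183 g/mol.
Mass from S: 1 × 32.06 = 32.060 g/mol.
%S = 32.060 / 106.183 × 100 = 30.19%.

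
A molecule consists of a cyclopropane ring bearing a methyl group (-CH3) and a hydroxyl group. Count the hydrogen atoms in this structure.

8

Atom tally by fragment:
  cyclopropane ring core → C:3 H:6
  (− 2 ring H displaced by substituents)
  + CH3 → C:1 H:3
  + OH → O:1 H:1
Element totals:
  C: 4
  H: 8
  O: 1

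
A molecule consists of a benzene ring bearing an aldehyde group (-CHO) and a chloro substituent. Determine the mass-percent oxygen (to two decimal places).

11.38%

Atom tally by fragment:
  benzene ring core → C:6 H:6
  (− 2 ring H displaced by substituents)
  + CHO → C:1 H:1 O:1
  + Cl → Cl:1
Element totals:
  C: 7
  H: 5
  Cl: 1
  O: 1
Molecular formula: C7H5ClO.
Molar mass = 140.566 g/mol.
Mass from O: 1 × 15.999 = 15.999 g/mol.
%O = 15.999 / 140.566 × 100 = 11.38%.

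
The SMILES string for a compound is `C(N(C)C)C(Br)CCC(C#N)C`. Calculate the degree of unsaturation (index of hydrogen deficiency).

2

Atom tally by fragment:
  (CH3)2NCH2 → C:3 H:8 N:1
  CH(Br) → C:1 H:1 Br:1
  CH2 → C:1 H:2
  CH2 → C:1 H:2
  CH(CN) → C:2 H:1 N:1
  CH3 → C:1 H:3
Element totals:
  C: 9
  H: 17
  Br: 1
  N: 2
Molecular formula: C9H17BrN2.
DoU = (2C + 2 + N − H − X) / 2 = (2·9 + 2 + 2 − 17 − 1) / 2 = 2.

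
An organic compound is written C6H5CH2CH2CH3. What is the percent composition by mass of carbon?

Atom tally by fragment:
  benzene ring core → C:6 H:6
  (− 1 ring H displaced by substituents)
  + CH2CH2CH3 → C:3 H:7
Element totals:
  C: 9
  H: 12
Molecular formula: C9H12.
Molar mass = 120.195 g/mol.
Mass from C: 9 × 12.011 = 108.099 g/mol.
%C = 108.099 / 120.195 × 100 = 89.94%.

89.94%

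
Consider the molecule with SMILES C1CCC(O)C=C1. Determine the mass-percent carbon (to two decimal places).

73.43%

Atom tally by fragment:
  cyclohexene ring core → C:6 H:10
  (− 1 ring H displaced by substituents)
  + OH → O:1 H:1
Element totals:
  C: 6
  H: 10
  O: 1
Molecular formula: C6H10O.
Molar mass = 98.145 g/mol.
Mass from C: 6 × 12.011 = 72.066 g/mol.
%C = 72.066 / 98.145 × 100 = 73.43%.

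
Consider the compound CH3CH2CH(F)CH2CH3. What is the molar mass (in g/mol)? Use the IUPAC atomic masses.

90.14 g/mol

Element totals:
  C: 5
  H: 11
  F: 1
Molecular formula: C5H11F.
  M = 5(12.011) + 11(1.008) + 18.998
    = 60.055 + 11.088 + 18.998 = 90.141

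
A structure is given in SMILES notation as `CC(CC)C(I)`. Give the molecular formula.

Atom tally by fragment:
  CH3 → C:1 H:3
  CH(C2H5) → C:3 H:6
  CH2I → C:1 H:2 I:1
Element totals:
  C: 5
  H: 11
  I: 1

C5H11I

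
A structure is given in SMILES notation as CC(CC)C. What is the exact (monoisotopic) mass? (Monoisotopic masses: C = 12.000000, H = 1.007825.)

72.0939

Atom tally by fragment:
  CH3 → C:1 H:3
  CH(C2H5) → C:3 H:6
  CH3 → C:1 H:3
Element totals:
  C: 5
  H: 12
Molecular formula: C5H12.
  M = 5(12.0) + 12(1.007825)
    = 60.000000 + 12.093900 = 72.093900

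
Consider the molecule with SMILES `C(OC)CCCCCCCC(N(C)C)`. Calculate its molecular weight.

201.35 g/mol

Atom tally by fragment:
  CH3OCH2 → C:2 H:5 O:1
  CH2 → C:1 H:2
  CH2 → C:1 H:2
  CH2 → C:1 H:2
  CH2 → C:1 H:2
  CH2 → C:1 H:2
  CH2 → C:1 H:2
  CH2 → C:1 H:2
  CH2N(CH3)2 → C:3 H:8 N:1
Element totals:
  C: 12
  H: 27
  N: 1
  O: 1
Molecular formula: C12H27NO.
  M = 12(12.011) + 27(1.008) + 14.007 + 15.999
    = 144.132 + 27.216 + 14.007 + 15.999 = 201.354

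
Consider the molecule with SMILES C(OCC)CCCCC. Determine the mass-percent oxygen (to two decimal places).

12.29%

Atom tally by fragment:
  C2H5OCH2 → C:3 H:7 O:1
  CH2 → C:1 H:2
  CH2 → C:1 H:2
  CH2 → C:1 H:2
  CH2 → C:1 H:2
  CH3 → C:1 H:3
Element totals:
  C: 8
  H: 18
  O: 1
Molecular formula: C8H18O.
Molar mass = 130.231 g/mol.
Mass from O: 1 × 15.999 = 15.999 g/mol.
%O = 15.999 / 130.231 × 100 = 12.29%.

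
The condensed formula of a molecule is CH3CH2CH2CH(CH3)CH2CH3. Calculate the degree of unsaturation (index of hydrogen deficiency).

0

Atom tally by fragment:
  CH3 → C:1 H:3
  CH2 → C:1 H:2
  CH2 → C:1 H:2
  CH(CH3) → C:2 H:4
  CH2 → C:1 H:2
  CH3 → C:1 H:3
Element totals:
  C: 7
  H: 16
Molecular formula: C7H16.
DoU = (2C + 2 + N − H − X) / 2 = (2·7 + 2 + 0 − 16 − 0) / 2 = 0.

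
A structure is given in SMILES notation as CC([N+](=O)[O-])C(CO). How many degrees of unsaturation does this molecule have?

1

Atom tally by fragment:
  CH3 → C:1 H:3
  CH(NO2) → C:1 H:1 N:1 O:2
  CH2CH2OH → C:2 H:5 O:1
Element totals:
  C: 4
  H: 9
  N: 1
  O: 3
Molecular formula: C4H9NO3.
DoU = (2C + 2 + N − H − X) / 2 = (2·4 + 2 + 1 − 9 − 0) / 2 = 1.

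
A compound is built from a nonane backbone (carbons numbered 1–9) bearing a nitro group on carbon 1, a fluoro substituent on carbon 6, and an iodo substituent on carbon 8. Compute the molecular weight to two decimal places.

317.14 g/mol

Atom tally by fragment:
  O2NCH2 → C:1 H:2 N:1 O:2
  CH2 → C:1 H:2
  CH2 → C:1 H:2
  CH2 → C:1 H:2
  CH2 → C:1 H:2
  CH(F) → C:1 H:1 F:1
  CH2 → C:1 H:2
  CH(I) → C:1 H:1 I:1
  CH3 → C:1 H:3
Element totals:
  C: 9
  H: 17
  F: 1
  I: 1
  N: 1
  O: 2
Molecular formula: C9H17FINO2.
  M = 9(12.011) + 17(1.008) + 18.998 + 126.904 + 14.007 + 2(15.999)
    = 108.099 + 17.136 + 18.998 + 126.904 + 14.007 + 31.998 = 317.142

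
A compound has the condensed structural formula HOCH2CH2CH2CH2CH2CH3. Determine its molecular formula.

C6H14O

Atom tally by fragment:
  HOCH2 → C:1 H:3 O:1
  CH2 → C:1 H:2
  CH2 → C:1 H:2
  CH2 → C:1 H:2
  CH2 → C:1 H:2
  CH3 → C:1 H:3
Element totals:
  C: 6
  H: 14
  O: 1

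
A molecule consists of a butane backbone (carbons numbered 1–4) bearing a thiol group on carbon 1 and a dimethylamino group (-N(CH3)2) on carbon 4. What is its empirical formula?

Atom tally by fragment:
  HSCH2 → C:1 H:3 S:1
  CH2 → C:1 H:2
  CH2 → C:1 H:2
  CH2N(CH3)2 → C:3 H:8 N:1
Element totals:
  C: 6
  H: 15
  N: 1
  S: 1
Molecular formula: C6H15NS.
gcd of subscripts (6, 15, 1, 1) = 1, so the empirical formula equals the molecular formula.

C6H15NS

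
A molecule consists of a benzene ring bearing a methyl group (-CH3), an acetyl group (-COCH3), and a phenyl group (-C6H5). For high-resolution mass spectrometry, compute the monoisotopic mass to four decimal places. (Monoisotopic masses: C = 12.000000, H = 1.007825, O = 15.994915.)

210.1045

Atom tally by fragment:
  benzene ring core → C:6 H:6
  (− 3 ring H displaced by substituents)
  + CH3 → C:1 H:3
  + COCH3 → C:2 H:3 O:1
  + C6H5 → C:6 H:5
Element totals:
  C: 15
  H: 14
  O: 1
Molecular formula: C15H14O.
  M = 15(12.0) + 14(1.007825) + 15.994915
    = 180.000000 + 14.109550 + 15.994915 = 210.104465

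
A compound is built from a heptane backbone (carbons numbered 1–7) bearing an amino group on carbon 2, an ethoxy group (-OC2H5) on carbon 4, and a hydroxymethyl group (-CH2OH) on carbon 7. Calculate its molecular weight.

Atom tally by fragment:
  CH3 → C:1 H:3
  CH(NH2) → C:1 H:3 N:1
  CH2 → C:1 H:2
  CH(OC2H5) → C:3 H:6 O:1
  CH2 → C:1 H:2
  CH2 → C:1 H:2
  CH2CH2OH → C:2 H:5 O:1
Element totals:
  C: 10
  H: 23
  N: 1
  O: 2
Molecular formula: C10H23NO2.
  M = 10(12.011) + 23(1.008) + 14.007 + 2(15.999)
    = 120.110 + 23.184 + 14.007 + 31.998 = 189.299

189.30 g/mol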